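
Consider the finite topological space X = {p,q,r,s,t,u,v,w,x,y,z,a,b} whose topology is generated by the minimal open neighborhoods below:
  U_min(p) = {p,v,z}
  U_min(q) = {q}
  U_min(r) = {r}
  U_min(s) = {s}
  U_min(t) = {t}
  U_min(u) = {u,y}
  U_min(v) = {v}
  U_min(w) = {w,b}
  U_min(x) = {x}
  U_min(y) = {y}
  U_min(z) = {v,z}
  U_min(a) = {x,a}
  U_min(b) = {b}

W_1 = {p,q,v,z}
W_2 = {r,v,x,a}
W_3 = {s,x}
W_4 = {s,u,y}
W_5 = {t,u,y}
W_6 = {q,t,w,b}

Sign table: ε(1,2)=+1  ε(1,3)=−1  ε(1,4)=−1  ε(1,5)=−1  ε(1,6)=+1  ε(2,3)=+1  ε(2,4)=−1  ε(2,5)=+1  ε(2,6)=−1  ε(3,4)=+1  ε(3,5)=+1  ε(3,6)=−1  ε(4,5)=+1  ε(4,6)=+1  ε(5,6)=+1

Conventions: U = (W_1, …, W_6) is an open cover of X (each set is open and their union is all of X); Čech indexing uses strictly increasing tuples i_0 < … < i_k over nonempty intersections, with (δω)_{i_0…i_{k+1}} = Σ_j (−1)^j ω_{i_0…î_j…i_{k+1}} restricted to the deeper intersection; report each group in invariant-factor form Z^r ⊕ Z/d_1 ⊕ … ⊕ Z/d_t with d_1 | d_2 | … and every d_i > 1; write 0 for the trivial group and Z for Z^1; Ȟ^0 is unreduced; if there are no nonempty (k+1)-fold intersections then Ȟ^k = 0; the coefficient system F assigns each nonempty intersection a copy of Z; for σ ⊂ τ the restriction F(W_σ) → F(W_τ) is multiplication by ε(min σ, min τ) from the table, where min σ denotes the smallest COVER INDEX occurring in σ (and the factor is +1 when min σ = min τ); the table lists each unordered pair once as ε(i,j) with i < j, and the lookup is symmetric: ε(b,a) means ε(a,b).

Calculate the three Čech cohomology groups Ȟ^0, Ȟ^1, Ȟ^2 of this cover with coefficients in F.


Ȟ^0 ≅ Z, Ȟ^1 ≅ Z and Ȟ^2 ≅ 0

nonempty intersections:
  W12={v} W16={q} W23={x} W34={s} W45={u,y} W56={t}
C dims 6,6; δ0: rk 5, SNF 1^5
Ȟ^0: (6−5)−0=1 ⇒ Z
Ȟ^1: (6−0)−5=1 ⇒ Z
Ȟ^2: (0−0)−0=0 ⇒ 0


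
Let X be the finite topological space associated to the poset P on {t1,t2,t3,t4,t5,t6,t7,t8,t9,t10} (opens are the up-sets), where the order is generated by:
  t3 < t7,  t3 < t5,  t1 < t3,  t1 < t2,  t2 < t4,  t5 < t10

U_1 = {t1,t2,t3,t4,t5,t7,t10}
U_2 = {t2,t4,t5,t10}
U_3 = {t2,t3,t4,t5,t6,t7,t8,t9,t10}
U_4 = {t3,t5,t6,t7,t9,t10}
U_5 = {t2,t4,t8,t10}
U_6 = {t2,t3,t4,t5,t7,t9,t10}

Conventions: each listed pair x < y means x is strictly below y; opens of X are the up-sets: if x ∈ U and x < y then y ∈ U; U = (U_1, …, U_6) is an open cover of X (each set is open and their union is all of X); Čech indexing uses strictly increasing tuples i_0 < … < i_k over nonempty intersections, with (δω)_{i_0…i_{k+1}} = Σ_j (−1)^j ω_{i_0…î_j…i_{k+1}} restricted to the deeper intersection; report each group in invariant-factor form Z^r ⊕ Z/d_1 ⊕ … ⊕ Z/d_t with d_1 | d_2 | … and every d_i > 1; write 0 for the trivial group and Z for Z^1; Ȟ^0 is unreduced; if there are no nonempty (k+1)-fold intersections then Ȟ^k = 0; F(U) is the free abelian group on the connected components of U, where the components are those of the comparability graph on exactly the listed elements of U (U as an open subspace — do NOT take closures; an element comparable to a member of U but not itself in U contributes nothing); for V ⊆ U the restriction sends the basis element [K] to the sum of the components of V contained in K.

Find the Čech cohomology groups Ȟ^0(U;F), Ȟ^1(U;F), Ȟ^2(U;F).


nerve simplices:
  U12={t2,t4,t5,t10} U13={t2,t3,t4,t5,t7,t10} U14={t3,t5,t7,t10} U15={t2,t4,t10} U16={t2,t3,t4,t5,t7,t10} U23={t2,t4,t5,t10} U24={t5,t10} U25={t2,t4,t10} U26={t2,t4,t5,t10} U34={t3,t5,t6,t7,t9,t10} U35={t2,t4,t8,t10} U36={t2,t3,t4,t5,t7,t9,t10} U45={t10} U46={t3,t5,t7,t9,t10} U56={t2,t4,t10}
  U123={t2,t4,t5,t10} U124={t5,t10} U125={t2,t4,t10} U126={t2,t4,t5,t10} U134={t3,t5,t7,t10} U135={t2,t4,t10} U136={t2,t3,t4,t5,t7,t10} U145={t10} U146={t3,t5,t7,t10} U156={t2,t4,t10} U234={t5,t10} U235={t2,t4,t10} U236={t2,t4,t5,t10} U245={t10} U246={t5,t10} U256={t2,t4,t10} U345={t10} U346={t3,t5,t7,t9,t10} U356={t2,t4,t10} U456={t10}
  U1234={t5,t10} U1235={t2,t4,t10} U1236={t2,t4,t5,t10} U1245={t10} U1246={t5,t10} U1256={t2,t4,t10} U1345={t10} U1346={t3,t5,t7,t10} U1356={t2,t4,t10} U1456={t10} U2345={t10} U2346={t5,t10} U2356={t2,t4,t10} U2456={t10} U3456={t10}
  U12345={t10} U12346={t5,t10} U12356={t2,t4,t10} U12456={t10} U13456={t10} U23456={t10}
  U123456={t10}
components per intersection:
  U1: {t1,t2,t3,t4,t5,t7,t10}
  U2: {t2,t4} {t5,t10}
  U3: {t2,t4} {t3,t5,t7,t10} {t6} {t8} {t9}
  U4: {t3,t5,t7,t10} {t6} {t9}
  U5: {t2,t4} {t8} {t10}
  U6: {t2,t4} {t3,t5,t7,t10} {t9}
  U12: {t2,t4} {t5,t10}
  U13: {t2,t4} {t3,t5,t7,t10}
  U14: {t3,t5,t7,t10}
  U15: {t2,t4} {t10}
  U16: {t2,t4} {t3,t5,t7,t10}
  U23: {t2,t4} {t5,t10}
  U24: {t5,t10}
  U25: {t2,t4} {t10}
  U26: {t2,t4} {t5,t10}
  U34: {t3,t5,t7,t10} {t6} {t9}
  U35: {t2,t4} {t8} {t10}
  U36: {t2,t4} {t3,t5,t7,t10} {t9}
  U45: {t10}
  U46: {t3,t5,t7,t10} {t9}
  U56: {t2,t4} {t10}
  U123: {t2,t4} {t5,t10}
  U124: {t5,t10}
  U125: {t2,t4} {t10}
  U126: {t2,t4} {t5,t10}
  U134: {t3,t5,t7,t10}
  U135: {t2,t4} {t10}
  U136: {t2,t4} {t3,t5,t7,t10}
  U145: {t10}
  U146: {t3,t5,t7,t10}
  U156: {t2,t4} {t10}
  U234: {t5,t10}
  U235: {t2,t4} {t10}
  U236: {t2,t4} {t5,t10}
  U245: {t10}
  U246: {t5,t10}
  U256: {t2,t4} {t10}
  U345: {t10}
  U346: {t3,t5,t7,t10} {t9}
  U356: {t2,t4} {t10}
  U456: {t10}
  U1234: {t5,t10}
  U1235: {t2,t4} {t10}
  U1236: {t2,t4} {t5,t10}
  U1245: {t10}
  U1246: {t5,t10}
  U1256: {t2,t4} {t10}
  U1345: {t10}
  U1346: {t3,t5,t7,t10}
  U1356: {t2,t4} {t10}
  U1456: {t10}
  U2345: {t10}
  U2346: {t5,t10}
  U2356: {t2,t4} {t10}
  U2456: {t10}
  U3456: {t10}
  U12345: {t10}
  U12346: {t5,t10}
  U12356: {t2,t4} {t10}
  U12456: {t10}
  U13456: {t10}
  U23456: {t10}
  U123456: {t10}
C dims 17,30,31,20; δ0: rk 13, SNF 1^13; δ1: rk 17, SNF 1^17; δ2: rk 14, SNF 1^14
degree 0: 17−13−0 = 4 → Ȟ^0 ≅ Z^4
degree 1: 30−17−13 = 0 → Ȟ^1 ≅ 0
degree 2: 31−14−17 = 0 → Ȟ^2 ≅ 0

Ȟ^0(U;F) ≅ Z^4, Ȟ^1(U;F) ≅ 0 and Ȟ^2(U;F) ≅ 0


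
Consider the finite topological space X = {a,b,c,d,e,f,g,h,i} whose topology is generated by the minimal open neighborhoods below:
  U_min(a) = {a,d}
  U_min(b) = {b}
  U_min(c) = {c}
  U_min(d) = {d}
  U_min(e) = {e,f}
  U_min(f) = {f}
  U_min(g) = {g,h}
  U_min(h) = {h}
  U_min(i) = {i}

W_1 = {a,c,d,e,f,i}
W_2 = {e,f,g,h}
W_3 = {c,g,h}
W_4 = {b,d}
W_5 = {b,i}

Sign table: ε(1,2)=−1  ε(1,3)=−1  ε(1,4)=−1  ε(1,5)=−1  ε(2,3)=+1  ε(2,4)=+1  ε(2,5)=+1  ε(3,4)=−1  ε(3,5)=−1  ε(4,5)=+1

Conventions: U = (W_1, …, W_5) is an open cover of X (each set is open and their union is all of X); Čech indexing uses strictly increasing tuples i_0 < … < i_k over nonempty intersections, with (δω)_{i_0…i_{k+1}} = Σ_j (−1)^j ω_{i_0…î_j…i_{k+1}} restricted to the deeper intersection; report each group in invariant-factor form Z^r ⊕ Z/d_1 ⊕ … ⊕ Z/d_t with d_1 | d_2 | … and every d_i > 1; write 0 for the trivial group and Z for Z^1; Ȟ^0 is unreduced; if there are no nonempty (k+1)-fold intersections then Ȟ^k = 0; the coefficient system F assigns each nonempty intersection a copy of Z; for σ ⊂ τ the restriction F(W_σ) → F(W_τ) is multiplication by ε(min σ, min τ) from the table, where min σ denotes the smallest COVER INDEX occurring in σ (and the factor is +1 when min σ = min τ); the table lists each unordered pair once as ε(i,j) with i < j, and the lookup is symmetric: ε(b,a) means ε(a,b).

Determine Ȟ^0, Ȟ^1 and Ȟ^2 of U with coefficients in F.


Ȟ^0(U;F) ≅ Z,  Ȟ^1(U;F) ≅ Z^2,  Ȟ^2(U;F) ≅ 0

nerve simplices:
  W12={e,f} W13={c} W14={d} W15={i} W23={g,h} W45={b}
C dims 5,6; δ0: rk 4, SNF 1^4
degree 0: 5−4−0 = 1 → Ȟ^0 ≅ Z
degree 1: 6−0−4 = 2 → Ȟ^1 ≅ Z^2
degree 2: 0−0−0 = 0 → Ȟ^2 ≅ 0


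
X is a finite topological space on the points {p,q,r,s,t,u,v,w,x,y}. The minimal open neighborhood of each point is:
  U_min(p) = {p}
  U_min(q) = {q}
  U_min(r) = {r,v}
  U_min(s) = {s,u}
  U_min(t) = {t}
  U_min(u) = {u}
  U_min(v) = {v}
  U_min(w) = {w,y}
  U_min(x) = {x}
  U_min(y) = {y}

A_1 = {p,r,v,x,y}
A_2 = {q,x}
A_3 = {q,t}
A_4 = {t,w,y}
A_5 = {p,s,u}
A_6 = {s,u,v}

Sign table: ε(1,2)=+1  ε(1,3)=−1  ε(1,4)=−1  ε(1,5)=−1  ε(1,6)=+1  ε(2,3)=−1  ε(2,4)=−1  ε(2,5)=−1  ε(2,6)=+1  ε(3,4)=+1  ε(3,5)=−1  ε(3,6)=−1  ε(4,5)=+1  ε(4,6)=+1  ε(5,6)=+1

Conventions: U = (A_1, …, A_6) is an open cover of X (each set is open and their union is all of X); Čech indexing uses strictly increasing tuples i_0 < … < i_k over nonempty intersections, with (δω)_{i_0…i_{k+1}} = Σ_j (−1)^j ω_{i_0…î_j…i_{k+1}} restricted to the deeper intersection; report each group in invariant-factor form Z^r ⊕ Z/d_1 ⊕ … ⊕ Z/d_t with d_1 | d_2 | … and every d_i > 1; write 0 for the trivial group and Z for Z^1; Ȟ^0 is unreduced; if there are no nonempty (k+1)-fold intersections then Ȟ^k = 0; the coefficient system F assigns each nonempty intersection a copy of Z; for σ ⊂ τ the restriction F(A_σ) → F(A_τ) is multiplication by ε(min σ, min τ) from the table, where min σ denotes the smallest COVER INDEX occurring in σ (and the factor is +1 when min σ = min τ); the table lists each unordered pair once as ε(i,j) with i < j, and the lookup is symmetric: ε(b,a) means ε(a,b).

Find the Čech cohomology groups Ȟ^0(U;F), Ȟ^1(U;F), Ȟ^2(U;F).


nerve simplices:
  A12={x} A14={y} A15={p} A16={v} A23={q} A34={t} A56={s,u}
C dims 6,7; δ0: rk 6, SNF 1^5·2
degree 0: 6−6−0 = 0 → Ȟ^0 ≅ 0
degree 1: 7−0−6 = 1 plus torsion [2] → Ȟ^1 ≅ Z ⊕ Z/2
degree 2: 0−0−0 = 0 → Ȟ^2 ≅ 0

Ȟ^0(U;F) ≅ 0, Ȟ^1(U;F) ≅ Z ⊕ Z/2 and Ȟ^2(U;F) ≅ 0


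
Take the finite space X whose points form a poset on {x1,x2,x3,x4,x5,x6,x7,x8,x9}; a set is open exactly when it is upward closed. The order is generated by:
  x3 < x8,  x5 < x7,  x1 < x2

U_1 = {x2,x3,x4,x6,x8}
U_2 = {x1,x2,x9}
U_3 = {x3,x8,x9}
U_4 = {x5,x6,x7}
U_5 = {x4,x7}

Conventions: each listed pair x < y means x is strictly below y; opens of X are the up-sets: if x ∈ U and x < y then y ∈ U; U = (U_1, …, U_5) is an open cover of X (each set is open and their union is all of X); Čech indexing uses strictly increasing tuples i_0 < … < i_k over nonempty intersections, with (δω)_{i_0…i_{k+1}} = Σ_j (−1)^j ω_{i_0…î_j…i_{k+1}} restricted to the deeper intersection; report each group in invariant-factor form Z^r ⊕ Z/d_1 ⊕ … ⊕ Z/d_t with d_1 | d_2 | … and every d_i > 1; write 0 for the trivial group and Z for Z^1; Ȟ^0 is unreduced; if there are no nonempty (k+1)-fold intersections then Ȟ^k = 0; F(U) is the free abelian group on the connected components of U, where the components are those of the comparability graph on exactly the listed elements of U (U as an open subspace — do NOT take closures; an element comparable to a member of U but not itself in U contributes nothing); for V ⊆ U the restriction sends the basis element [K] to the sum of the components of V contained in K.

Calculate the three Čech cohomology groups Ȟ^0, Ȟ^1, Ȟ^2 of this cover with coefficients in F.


nonempty overlaps:
  U12={x2} U13={x3,x8} U14={x6} U15={x4} U23={x9} U45={x7}
components per intersection:
  U1: {x2} {x3,x8} {x4} {x6}
  U2: {x1,x2} {x9}
  U3: {x3,x8} {x9}
  U4: {x5,x7} {x6}
  U5: {x4} {x7}
  U12: {x2}
  U13: {x3,x8}
  U14: {x6}
  U15: {x4}
  U23: {x9}
  U45: {x7}
C dims 12,6; δ0: rk 6, SNF 1^6
degree 0: 12−6−0 = 6 → Ȟ^0 ≅ Z^6
degree 1: 6−0−6 = 0 → Ȟ^1 ≅ 0
degree 2: 0−0−0 = 0 → Ȟ^2 ≅ 0

Ȟ^0 ≅ Z^6, Ȟ^1 ≅ 0, Ȟ^2 ≅ 0


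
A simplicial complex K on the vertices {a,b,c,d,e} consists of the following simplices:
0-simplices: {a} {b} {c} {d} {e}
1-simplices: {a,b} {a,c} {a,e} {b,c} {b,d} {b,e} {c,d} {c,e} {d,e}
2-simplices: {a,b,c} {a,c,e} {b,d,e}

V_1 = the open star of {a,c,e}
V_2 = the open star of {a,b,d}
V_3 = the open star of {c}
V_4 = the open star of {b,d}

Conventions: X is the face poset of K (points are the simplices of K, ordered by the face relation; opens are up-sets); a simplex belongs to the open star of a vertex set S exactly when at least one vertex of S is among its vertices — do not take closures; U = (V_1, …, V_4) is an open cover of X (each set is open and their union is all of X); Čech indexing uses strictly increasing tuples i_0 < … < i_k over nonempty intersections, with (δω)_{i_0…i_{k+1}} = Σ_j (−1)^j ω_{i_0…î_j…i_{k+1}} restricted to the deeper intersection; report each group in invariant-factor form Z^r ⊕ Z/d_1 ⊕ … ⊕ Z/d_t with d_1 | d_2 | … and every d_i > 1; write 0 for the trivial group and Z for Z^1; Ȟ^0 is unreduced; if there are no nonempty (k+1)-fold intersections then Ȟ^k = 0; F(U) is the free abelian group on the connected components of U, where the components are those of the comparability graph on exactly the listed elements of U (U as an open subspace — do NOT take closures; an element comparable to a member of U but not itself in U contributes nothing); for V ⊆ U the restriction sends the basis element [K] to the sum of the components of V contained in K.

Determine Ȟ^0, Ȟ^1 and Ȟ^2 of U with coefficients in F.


nerve simplices:
  V1={{a},{c},{e},{a,b},{a,c},{a,e},{b,c},{b,e},{c,d},{c,e},{d,e},{a,b,c},{a,c,e},{b,d,e}} V2={{a},{b},{d},{a,b},{a,c},{a,e},{b,c},{b,d},{b,e},{c,d},{d,e},{a,b,c},{a,c,e},{b,d,e}} V3={{c},{a,c},{b,c},{c,d},{c,e},{a,b,c},{a,c,e}} V4={{b},{d},{a,b},{b,c},{b,d},{b,e},{c,d},{d,e},{a,b,c},{b,d,e}}
  V12={{a},{a,b},{a,c},{a,e},{b,c},{b,e},{c,d},{d,e},{a,b,c},{a,c,e},{b,d,e}} V13={{c},{a,c},{b,c},{c,d},{c,e},{a,b,c},{a,c,e}} V14={{a,b},{b,c},{b,e},{c,d},{d,e},{a,b,c},{b,d,e}} V23={{a,c},{b,c},{c,d},{a,b,c},{a,c,e}} V24={{b},{d},{a,b},{b,c},{b,d},{b,e},{c,d},{d,e},{a,b,c},{b,d,e}} V34={{b,c},{c,d},{a,b,c}}
  V123={{a,c},{b,c},{c,d},{a,b,c},{a,c,e}} V124={{a,b},{b,c},{b,e},{c,d},{d,e},{a,b,c},{b,d,e}} V134={{b,c},{c,d},{a,b,c}} V234={{b,c},{c,d},{a,b,c}}
  V1234={{b,c},{c,d},{a,b,c}}
components per intersection:
  V1: {{a},{c},{e},{a,b},{a,c},{a,e},{b,c},{b,e},{c,d},{c,e},{d,e},{a,b,c},{a,c,e},{b,d,e}}
  V2: {{a},{b},{d},{a,b},{a,c},{a,e},{b,c},{b,d},{b,e},{c,d},{d,e},{a,b,c},{a,c,e},{b,d,e}}
  V3: {{c},{a,c},{b,c},{c,d},{c,e},{a,b,c},{a,c,e}}
  V4: {{b},{d},{a,b},{b,c},{b,d},{b,e},{c,d},{d,e},{a,b,c},{b,d,e}}
  V12: {{a},{a,b},{a,c},{a,e},{b,c},{a,b,c},{a,c,e}} {{b,e},{d,e},{b,d,e}} {{c,d}}
  V13: {{c},{a,c},{b,c},{c,d},{c,e},{a,b,c},{a,c,e}}
  V14: {{a,b},{b,c},{a,b,c}} {{b,e},{d,e},{b,d,e}} {{c,d}}
  V23: {{a,c},{b,c},{a,b,c},{a,c,e}} {{c,d}}
  V24: {{b},{d},{a,b},{b,c},{b,d},{b,e},{c,d},{d,e},{a,b,c},{b,d,e}}
  V34: {{b,c},{a,b,c}} {{c,d}}
  V123: {{a,c},{b,c},{a,b,c},{a,c,e}} {{c,d}}
  V124: {{a,b},{b,c},{a,b,c}} {{b,e},{d,e},{b,d,e}} {{c,d}}
  V134: {{b,c},{a,b,c}} {{c,d}}
  V234: {{b,c},{a,b,c}} {{c,d}}
  V1234: {{b,c},{a,b,c}} {{c,d}}
C dims 4,12,9,2; δ0: rk 3, SNF 1^3; δ1: rk 7, SNF 1^7; δ2: rk 2, SNF 1^2
degree 0: 4−3−0 = 1 → Ȟ^0 ≅ Z
degree 1: 12−7−3 = 2 → Ȟ^1 ≅ Z^2
degree 2: 9−2−7 = 0 → Ȟ^2 ≅ 0

Ȟ^0 = Z,  Ȟ^1 = Z^2,  Ȟ^2 = 0


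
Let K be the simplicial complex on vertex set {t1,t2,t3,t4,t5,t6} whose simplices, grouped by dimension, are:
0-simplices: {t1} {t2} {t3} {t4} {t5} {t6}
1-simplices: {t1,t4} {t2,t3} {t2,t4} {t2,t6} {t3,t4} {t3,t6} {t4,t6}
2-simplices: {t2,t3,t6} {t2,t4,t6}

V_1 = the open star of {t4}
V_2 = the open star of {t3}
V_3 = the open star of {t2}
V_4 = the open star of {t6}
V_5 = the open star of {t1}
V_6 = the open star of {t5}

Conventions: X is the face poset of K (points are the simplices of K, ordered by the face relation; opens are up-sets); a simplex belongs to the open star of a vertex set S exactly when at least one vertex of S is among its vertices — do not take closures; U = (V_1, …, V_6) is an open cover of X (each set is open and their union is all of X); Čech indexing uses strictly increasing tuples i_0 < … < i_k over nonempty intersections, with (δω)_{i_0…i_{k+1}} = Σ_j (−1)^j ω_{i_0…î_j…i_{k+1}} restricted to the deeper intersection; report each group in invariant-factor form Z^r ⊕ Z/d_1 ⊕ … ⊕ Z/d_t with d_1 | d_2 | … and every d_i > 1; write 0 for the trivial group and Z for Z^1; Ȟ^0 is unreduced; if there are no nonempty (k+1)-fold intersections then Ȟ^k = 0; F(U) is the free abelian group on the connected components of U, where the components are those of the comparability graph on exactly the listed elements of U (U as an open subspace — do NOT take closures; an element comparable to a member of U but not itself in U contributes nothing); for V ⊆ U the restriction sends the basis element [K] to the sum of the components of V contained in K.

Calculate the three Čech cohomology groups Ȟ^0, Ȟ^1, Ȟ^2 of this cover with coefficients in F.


Ȟ^0 ≅ Z^2, Ȟ^1 ≅ Z and Ȟ^2 ≅ 0

nerve simplices:
  V1={{t4},{t1,t4},{t2,t4},{t3,t4},{t4,t6},{t2,t4,t6}} V2={{t3},{t2,t3},{t3,t4},{t3,t6},{t2,t3,t6}} V3={{t2},{t2,t3},{t2,t4},{t2,t6},{t2,t3,t6},{t2,t4,t6}} V4={{t6},{t2,t6},{t3,t6},{t4,t6},{t2,t3,t6},{t2,t4,t6}} V5={{t1},{t1,t4}} V6={{t5}}
  V12={{t3,t4}} V13={{t2,t4},{t2,t4,t6}} V14={{t4,t6},{t2,t4,t6}} V15={{t1,t4}} V23={{t2,t3},{t2,t3,t6}} V24={{t3,t6},{t2,t3,t6}} V34={{t2,t6},{t2,t3,t6},{t2,t4,t6}}
  V134={{t2,t4,t6}} V234={{t2,t3,t6}}
components per intersection:
  V1: {{t4},{t1,t4},{t2,t4},{t3,t4},{t4,t6},{t2,t4,t6}}
  V2: {{t3},{t2,t3},{t3,t4},{t3,t6},{t2,t3,t6}}
  V3: {{t2},{t2,t3},{t2,t4},{t2,t6},{t2,t3,t6},{t2,t4,t6}}
  V4: {{t6},{t2,t6},{t3,t6},{t4,t6},{t2,t3,t6},{t2,t4,t6}}
  V5: {{t1},{t1,t4}}
  V6: {{t5}}
  V12: {{t3,t4}}
  V13: {{t2,t4},{t2,t4,t6}}
  V14: {{t4,t6},{t2,t4,t6}}
  V15: {{t1,t4}}
  V23: {{t2,t3},{t2,t3,t6}}
  V24: {{t3,t6},{t2,t3,t6}}
  V34: {{t2,t6},{t2,t3,t6},{t2,t4,t6}}
  V134: {{t2,t4,t6}}
  V234: {{t2,t3,t6}}
C dims 6,7,2; δ0: rk 4, SNF 1^4; δ1: rk 2, SNF 1^2
degree 0: 6−4−0 = 2 → Ȟ^0 ≅ Z^2
degree 1: 7−2−4 = 1 → Ȟ^1 ≅ Z
degree 2: 2−0−2 = 0 → Ȟ^2 ≅ 0


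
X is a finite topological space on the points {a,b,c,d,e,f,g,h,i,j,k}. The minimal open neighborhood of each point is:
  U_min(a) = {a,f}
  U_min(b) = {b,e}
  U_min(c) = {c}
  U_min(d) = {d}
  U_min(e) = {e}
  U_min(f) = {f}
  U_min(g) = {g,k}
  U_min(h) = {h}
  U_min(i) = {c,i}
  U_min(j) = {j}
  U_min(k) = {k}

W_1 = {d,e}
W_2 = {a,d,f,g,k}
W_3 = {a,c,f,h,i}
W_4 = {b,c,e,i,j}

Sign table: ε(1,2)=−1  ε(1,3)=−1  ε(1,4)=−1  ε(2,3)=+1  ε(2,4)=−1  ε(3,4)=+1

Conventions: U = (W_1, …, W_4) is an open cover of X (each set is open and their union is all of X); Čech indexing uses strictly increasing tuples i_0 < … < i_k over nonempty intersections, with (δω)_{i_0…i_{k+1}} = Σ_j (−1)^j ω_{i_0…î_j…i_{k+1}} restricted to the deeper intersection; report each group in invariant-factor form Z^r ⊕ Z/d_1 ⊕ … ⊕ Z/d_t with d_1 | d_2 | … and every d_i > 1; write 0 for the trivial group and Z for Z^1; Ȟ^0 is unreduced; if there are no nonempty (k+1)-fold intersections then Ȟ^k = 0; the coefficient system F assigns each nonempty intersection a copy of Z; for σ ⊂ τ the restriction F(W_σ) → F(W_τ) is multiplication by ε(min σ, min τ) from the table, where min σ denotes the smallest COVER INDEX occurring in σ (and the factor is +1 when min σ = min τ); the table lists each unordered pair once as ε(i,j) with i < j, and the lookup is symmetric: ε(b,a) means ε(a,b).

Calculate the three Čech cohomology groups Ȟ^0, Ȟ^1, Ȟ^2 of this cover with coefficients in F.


Ȟ^0(U;F) ≅ Z; Ȟ^1(U;F) ≅ Z; Ȟ^2(U;F) ≅ 0

nerve simplices:
  W12={d} W14={e} W23={a,f} W34={c,i}
C dims 4,4; δ0: rk 3, SNF 1^3
degree 0: 4−3−0 = 1 → Ȟ^0 ≅ Z
degree 1: 4−0−3 = 1 → Ȟ^1 ≅ Z
degree 2: 0−0−0 = 0 → Ȟ^2 ≅ 0


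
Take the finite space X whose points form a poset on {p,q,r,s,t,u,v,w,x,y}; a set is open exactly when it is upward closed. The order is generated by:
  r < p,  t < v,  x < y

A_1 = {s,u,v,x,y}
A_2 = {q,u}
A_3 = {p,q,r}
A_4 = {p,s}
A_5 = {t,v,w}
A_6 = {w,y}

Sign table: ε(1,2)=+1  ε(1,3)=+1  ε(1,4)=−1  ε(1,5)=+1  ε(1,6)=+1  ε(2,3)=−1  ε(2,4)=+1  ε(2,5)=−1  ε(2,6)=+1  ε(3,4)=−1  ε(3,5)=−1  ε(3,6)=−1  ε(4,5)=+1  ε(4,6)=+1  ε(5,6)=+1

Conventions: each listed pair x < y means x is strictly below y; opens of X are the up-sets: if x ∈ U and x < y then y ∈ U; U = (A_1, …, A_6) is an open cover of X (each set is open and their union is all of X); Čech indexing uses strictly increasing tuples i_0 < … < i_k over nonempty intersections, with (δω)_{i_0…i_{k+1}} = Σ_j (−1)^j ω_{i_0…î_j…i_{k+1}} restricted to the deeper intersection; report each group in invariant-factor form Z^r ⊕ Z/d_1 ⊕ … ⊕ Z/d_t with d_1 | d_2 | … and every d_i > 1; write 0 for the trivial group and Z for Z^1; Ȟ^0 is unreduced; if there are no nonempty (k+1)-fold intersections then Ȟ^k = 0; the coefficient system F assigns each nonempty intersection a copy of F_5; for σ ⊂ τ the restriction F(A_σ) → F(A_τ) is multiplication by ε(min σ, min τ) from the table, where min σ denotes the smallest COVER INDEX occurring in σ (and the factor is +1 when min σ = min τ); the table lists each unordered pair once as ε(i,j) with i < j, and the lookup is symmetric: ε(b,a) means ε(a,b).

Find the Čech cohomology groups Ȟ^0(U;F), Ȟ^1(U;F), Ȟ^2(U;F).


intersection data:
  A12={u} A14={s} A15={v} A16={y} A23={q} A34={p} A56={w}
C dims 6,7; δ0: rk_F5 6
Ȟ^0 = (6 − 6) − 0 = 0, so Ȟ^0 ≅ 0
Ȟ^1 = (7 − 0) − 6 = 1, so Ȟ^1 ≅ Z/5
Ȟ^2 = (0 − 0) − 0 = 0, so Ȟ^2 ≅ 0

Ȟ^0 ≅ 0,  Ȟ^1 ≅ Z/5,  Ȟ^2 ≅ 0


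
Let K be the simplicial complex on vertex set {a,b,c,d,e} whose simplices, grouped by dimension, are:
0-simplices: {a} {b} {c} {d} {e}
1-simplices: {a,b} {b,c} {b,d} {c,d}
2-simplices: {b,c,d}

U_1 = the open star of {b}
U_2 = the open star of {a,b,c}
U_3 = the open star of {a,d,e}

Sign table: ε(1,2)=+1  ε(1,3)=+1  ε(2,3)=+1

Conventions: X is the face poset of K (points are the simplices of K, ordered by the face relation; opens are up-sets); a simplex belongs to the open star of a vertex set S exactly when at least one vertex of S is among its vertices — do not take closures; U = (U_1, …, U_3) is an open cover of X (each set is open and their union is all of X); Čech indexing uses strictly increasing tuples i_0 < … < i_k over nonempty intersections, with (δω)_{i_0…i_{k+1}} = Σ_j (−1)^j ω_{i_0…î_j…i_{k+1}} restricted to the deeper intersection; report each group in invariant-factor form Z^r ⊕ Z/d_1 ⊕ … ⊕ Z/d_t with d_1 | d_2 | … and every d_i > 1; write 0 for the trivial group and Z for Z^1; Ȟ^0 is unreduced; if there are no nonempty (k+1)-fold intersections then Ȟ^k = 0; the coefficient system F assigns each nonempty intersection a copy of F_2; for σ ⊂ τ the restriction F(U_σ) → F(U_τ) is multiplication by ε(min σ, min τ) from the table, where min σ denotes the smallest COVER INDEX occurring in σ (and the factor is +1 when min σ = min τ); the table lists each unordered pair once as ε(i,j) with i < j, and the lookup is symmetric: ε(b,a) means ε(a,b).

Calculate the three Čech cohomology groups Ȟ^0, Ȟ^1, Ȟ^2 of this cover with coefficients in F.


nerve of the cover:
  U1={{b},{a,b},{b,c},{b,d},{b,c,d}} U2={{a},{b},{c},{a,b},{b,c},{b,d},{c,d},{b,c,d}} U3={{a},{d},{e},{a,b},{b,d},{c,d},{b,c,d}}
  U12={{b},{a,b},{b,c},{b,d},{b,c,d}} U13={{a,b},{b,d},{b,c,d}} U23={{a},{a,b},{b,d},{c,d},{b,c,d}}
  U123={{a,b},{b,d},{b,c,d}}
C dims 3,3,1; δ0: rk_F2 2; δ1: rk_F2 1
Ȟ^0 = (3 − 2) − 0 = 1, so Ȟ^0 ≅ Z/2
Ȟ^1 = (3 − 1) − 2 = 0, so Ȟ^1 ≅ 0
Ȟ^2 = (1 − 0) − 1 = 0, so Ȟ^2 ≅ 0

Ȟ^0 ≅ Z/2,  Ȟ^1 ≅ 0,  Ȟ^2 ≅ 0


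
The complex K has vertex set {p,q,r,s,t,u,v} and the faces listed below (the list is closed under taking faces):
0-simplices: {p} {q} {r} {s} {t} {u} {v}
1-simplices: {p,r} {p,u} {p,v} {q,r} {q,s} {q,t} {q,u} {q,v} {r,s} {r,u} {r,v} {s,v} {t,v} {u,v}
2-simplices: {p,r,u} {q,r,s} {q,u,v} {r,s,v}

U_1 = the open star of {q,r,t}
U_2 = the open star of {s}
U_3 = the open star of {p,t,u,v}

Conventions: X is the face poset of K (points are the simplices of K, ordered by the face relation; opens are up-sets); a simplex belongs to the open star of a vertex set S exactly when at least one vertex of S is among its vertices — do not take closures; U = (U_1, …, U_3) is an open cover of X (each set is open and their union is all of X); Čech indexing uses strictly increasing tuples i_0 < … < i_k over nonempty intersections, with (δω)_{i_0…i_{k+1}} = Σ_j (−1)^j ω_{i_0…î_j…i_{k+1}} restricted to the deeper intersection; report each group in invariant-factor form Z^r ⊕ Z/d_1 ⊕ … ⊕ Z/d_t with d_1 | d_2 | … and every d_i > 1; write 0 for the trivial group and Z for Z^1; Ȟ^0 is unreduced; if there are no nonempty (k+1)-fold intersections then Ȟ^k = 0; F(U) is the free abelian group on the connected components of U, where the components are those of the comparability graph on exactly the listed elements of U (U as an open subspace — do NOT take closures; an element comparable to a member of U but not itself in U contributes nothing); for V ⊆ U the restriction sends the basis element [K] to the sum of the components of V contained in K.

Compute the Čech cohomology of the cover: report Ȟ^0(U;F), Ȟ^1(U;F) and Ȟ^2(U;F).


Ȟ^0 ≅ Z; Ȟ^1 ≅ Z^3; Ȟ^2 ≅ 0

nonempty overlaps:
  U1={{q},{r},{t},{p,r},{q,r},{q,s},{q,t},{q,u},{q,v},{r,s},{r,u},{r,v},{t,v},{p,r,u},{q,r,s},{q,u,v},{r,s,v}} U2={{s},{q,s},{r,s},{s,v},{q,r,s},{r,s,v}} U3={{p},{t},{u},{v},{p,r},{p,u},{p,v},{q,t},{q,u},{q,v},{r,u},{r,v},{s,v},{t,v},{u,v},{p,r,u},{q,u,v},{r,s,v}}
  U12={{q,s},{r,s},{q,r,s},{r,s,v}} U13={{t},{p,r},{q,t},{q,u},{q,v},{r,u},{r,v},{t,v},{p,r,u},{q,u,v},{r,s,v}} U23={{s,v},{r,s,v}}
  U123={{r,s,v}}
components per intersection:
  U1: {{q},{r},{t},{p,r},{q,r},{q,s},{q,t},{q,u},{q,v},{r,s},{r,u},{r,v},{t,v},{p,r,u},{q,r,s},{q,u,v},{r,s,v}}
  U2: {{s},{q,s},{r,s},{s,v},{q,r,s},{r,s,v}}
  U3: {{p},{t},{u},{v},{p,r},{p,u},{p,v},{q,t},{q,u},{q,v},{r,u},{r,v},{s,v},{t,v},{u,v},{p,r,u},{q,u,v},{r,s,v}}
  U12: {{q,s},{r,s},{q,r,s},{r,s,v}}
  U13: {{t},{q,t},{t,v}} {{p,r},{r,u},{p,r,u}} {{q,u},{q,v},{q,u,v}} {{r,v},{r,s,v}}
  U23: {{s,v},{r,s,v}}
  U123: {{r,s,v}}
C dims 3,6,1; δ0: rk 2, SNF 1^2; δ1: rk 1, SNF 1^1
degree 0: 3−2−0 = 1 → Ȟ^0 ≅ Z
degree 1: 6−1−2 = 3 → Ȟ^1 ≅ Z^3
degree 2: 1−0−1 = 0 → Ȟ^2 ≅ 0


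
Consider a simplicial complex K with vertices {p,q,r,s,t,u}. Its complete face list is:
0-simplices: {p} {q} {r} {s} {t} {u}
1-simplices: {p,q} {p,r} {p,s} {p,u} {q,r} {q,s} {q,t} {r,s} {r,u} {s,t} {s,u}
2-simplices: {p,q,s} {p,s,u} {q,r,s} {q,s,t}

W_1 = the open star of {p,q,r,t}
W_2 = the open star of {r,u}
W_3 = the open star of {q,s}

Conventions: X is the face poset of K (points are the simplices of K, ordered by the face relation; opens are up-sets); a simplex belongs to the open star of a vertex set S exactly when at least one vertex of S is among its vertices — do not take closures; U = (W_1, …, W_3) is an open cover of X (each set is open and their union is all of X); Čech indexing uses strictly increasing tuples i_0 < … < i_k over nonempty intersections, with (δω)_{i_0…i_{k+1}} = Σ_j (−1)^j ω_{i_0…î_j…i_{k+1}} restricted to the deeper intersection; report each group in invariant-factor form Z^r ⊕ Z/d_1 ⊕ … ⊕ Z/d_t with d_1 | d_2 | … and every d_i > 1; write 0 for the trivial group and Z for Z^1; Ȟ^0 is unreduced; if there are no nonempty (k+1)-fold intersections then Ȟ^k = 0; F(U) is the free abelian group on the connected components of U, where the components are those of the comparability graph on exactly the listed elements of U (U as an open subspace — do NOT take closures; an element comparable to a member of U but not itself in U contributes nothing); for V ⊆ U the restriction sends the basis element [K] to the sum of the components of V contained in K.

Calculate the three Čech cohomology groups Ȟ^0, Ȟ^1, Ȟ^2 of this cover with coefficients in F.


nerve simplices:
  W1={{p},{q},{r},{t},{p,q},{p,r},{p,s},{p,u},{q,r},{q,s},{q,t},{r,s},{r,u},{s,t},{p,q,s},{p,s,u},{q,r,s},{q,s,t}} W2={{r},{u},{p,r},{p,u},{q,r},{r,s},{r,u},{s,u},{p,s,u},{q,r,s}} W3={{q},{s},{p,q},{p,s},{q,r},{q,s},{q,t},{r,s},{s,t},{s,u},{p,q,s},{p,s,u},{q,r,s},{q,s,t}}
  W12={{r},{p,r},{p,u},{q,r},{r,s},{r,u},{p,s,u},{q,r,s}} W13={{q},{p,q},{p,s},{q,r},{q,s},{q,t},{r,s},{s,t},{p,q,s},{p,s,u},{q,r,s},{q,s,t}} W23={{q,r},{r,s},{s,u},{p,s,u},{q,r,s}}
  W123={{q,r},{r,s},{p,s,u},{q,r,s}}
components per intersection:
  W1: {{p},{q},{r},{t},{p,q},{p,r},{p,s},{p,u},{q,r},{q,s},{q,t},{r,s},{r,u},{s,t},{p,q,s},{p,s,u},{q,r,s},{q,s,t}}
  W2: {{r},{u},{p,r},{p,u},{q,r},{r,s},{r,u},{s,u},{p,s,u},{q,r,s}}
  W3: {{q},{s},{p,q},{p,s},{q,r},{q,s},{q,t},{r,s},{s,t},{s,u},{p,q,s},{p,s,u},{q,r,s},{q,s,t}}
  W12: {{r},{p,r},{q,r},{r,s},{r,u},{q,r,s}} {{p,u},{p,s,u}}
  W13: {{q},{p,q},{p,s},{q,r},{q,s},{q,t},{r,s},{s,t},{p,q,s},{p,s,u},{q,r,s},{q,s,t}}
  W23: {{q,r},{r,s},{q,r,s}} {{s,u},{p,s,u}}
  W123: {{q,r},{r,s},{q,r,s}} {{p,s,u}}
C dims 3,5,2; δ0: rk 2, SNF 1^2; δ1: rk 2, SNF 1^2
degree 0: 3−2−0 = 1 → Ȟ^0 ≅ Z
degree 1: 5−2−2 = 1 → Ȟ^1 ≅ Z
degree 2: 2−0−2 = 0 → Ȟ^2 ≅ 0

Ȟ^0 ≅ Z, Ȟ^1 ≅ Z, Ȟ^2 ≅ 0


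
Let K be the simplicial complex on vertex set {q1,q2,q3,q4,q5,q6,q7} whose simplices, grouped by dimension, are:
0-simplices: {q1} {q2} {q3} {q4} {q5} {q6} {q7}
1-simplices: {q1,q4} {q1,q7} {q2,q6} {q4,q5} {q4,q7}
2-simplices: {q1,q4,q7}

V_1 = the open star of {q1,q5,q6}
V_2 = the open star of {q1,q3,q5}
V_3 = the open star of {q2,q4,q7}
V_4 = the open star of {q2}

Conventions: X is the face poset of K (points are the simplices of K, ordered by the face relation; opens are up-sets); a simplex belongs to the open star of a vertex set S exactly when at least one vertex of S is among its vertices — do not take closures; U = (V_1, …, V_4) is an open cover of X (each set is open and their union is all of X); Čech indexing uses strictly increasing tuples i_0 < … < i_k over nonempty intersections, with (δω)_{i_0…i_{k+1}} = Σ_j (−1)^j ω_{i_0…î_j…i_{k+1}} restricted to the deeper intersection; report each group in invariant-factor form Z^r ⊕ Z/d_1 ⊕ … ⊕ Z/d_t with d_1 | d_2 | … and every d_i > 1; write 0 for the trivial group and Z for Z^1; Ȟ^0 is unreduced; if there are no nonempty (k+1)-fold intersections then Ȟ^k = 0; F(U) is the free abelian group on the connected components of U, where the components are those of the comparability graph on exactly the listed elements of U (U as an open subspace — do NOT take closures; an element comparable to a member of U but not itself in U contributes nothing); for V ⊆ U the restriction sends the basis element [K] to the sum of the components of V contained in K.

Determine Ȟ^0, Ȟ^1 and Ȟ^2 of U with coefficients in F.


cover nerve:
  V1={{q1},{q5},{q6},{q1,q4},{q1,q7},{q2,q6},{q4,q5},{q1,q4,q7}} V2={{q1},{q3},{q5},{q1,q4},{q1,q7},{q4,q5},{q1,q4,q7}} V3={{q2},{q4},{q7},{q1,q4},{q1,q7},{q2,q6},{q4,q5},{q4,q7},{q1,q4,q7}} V4={{q2},{q2,q6}}
  V12={{q1},{q5},{q1,q4},{q1,q7},{q4,q5},{q1,q4,q7}} V13={{q1,q4},{q1,q7},{q2,q6},{q4,q5},{q1,q4,q7}} V14={{q2,q6}} V23={{q1,q4},{q1,q7},{q4,q5},{q1,q4,q7}} V34={{q2},{q2,q6}}
  V123={{q1,q4},{q1,q7},{q4,q5},{q1,q4,q7}} V134={{q2,q6}}
components per intersection:
  V1: {{q1},{q1,q4},{q1,q7},{q1,q4,q7}} {{q5},{q4,q5}} {{q6},{q2,q6}}
  V2: {{q1},{q1,q4},{q1,q7},{q1,q4,q7}} {{q3}} {{q5},{q4,q5}}
  V3: {{q2},{q2,q6}} {{q4},{q7},{q1,q4},{q1,q7},{q4,q5},{q4,q7},{q1,q4,q7}}
  V4: {{q2},{q2,q6}}
  V12: {{q1},{q1,q4},{q1,q7},{q1,q4,q7}} {{q5},{q4,q5}}
  V13: {{q1,q4},{q1,q7},{q1,q4,q7}} {{q2,q6}} {{q4,q5}}
  V14: {{q2,q6}}
  V23: {{q1,q4},{q1,q7},{q1,q4,q7}} {{q4,q5}}
  V34: {{q2},{q2,q6}}
  V123: {{q1,q4},{q1,q7},{q1,q4,q7}} {{q4,q5}}
  V134: {{q2,q6}}
C dims 9,9,3; δ0: rk 6, SNF 1^6; δ1: rk 3, SNF 1^3
Ȟ^0: (9−6)−0=3 ⇒ Z^3
Ȟ^1: (9−3)−6=0 ⇒ 0
Ȟ^2: (3−0)−3=0 ⇒ 0

Ȟ^0 ≅ Z^3, Ȟ^1 ≅ 0, Ȟ^2 ≅ 0


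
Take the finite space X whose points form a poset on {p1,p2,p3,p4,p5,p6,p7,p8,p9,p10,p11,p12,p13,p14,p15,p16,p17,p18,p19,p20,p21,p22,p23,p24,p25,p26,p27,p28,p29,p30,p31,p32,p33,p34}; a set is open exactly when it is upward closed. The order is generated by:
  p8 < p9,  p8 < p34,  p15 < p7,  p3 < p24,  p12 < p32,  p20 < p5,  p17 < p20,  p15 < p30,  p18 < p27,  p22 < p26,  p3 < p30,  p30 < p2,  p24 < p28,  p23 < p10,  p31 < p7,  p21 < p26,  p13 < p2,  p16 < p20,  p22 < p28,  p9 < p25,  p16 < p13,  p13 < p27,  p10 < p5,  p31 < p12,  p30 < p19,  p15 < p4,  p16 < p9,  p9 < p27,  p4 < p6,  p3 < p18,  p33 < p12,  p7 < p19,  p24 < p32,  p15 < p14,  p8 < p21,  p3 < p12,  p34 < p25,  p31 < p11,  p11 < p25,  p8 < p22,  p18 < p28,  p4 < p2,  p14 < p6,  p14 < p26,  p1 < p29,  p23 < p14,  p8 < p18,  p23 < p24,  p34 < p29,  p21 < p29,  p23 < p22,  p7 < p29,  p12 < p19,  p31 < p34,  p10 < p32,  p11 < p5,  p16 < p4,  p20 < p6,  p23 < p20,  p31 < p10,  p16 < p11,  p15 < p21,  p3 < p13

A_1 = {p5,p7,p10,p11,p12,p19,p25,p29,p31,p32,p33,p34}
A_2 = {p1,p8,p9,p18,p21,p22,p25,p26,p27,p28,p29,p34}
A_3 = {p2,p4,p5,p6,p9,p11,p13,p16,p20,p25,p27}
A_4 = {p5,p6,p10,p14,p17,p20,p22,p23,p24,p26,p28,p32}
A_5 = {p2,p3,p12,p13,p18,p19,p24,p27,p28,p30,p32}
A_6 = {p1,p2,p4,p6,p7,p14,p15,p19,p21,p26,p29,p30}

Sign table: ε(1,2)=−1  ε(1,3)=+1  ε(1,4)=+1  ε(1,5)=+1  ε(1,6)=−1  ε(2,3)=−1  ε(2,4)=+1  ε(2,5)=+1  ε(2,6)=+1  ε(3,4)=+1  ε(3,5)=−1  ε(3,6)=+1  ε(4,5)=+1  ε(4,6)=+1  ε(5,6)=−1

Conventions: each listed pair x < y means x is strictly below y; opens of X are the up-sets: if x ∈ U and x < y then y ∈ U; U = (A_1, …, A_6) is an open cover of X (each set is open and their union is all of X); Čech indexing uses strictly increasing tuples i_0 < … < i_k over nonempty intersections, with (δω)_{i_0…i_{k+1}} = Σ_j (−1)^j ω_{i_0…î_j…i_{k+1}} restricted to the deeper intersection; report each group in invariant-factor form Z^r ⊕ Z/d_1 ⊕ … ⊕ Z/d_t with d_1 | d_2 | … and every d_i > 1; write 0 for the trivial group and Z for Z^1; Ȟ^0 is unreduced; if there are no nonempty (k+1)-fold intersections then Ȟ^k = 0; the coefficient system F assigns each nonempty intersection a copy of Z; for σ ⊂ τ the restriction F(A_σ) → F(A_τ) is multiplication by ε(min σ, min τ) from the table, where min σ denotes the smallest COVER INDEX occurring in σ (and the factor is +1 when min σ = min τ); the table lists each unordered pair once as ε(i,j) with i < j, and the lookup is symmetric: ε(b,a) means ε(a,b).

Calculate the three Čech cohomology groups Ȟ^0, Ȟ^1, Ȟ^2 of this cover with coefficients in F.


nerve of the cover:
  A12={p25,p29,p34} A13={p5,p11,p25} A14={p5,p10,p32} A15={p12,p19,p32} A16={p7,p19,p29} A23={p9,p25,p27} A24={p22,p26,p28} A25={p18,p27,p28} A26={p1,p21,p26,p29} A34={p5,p6,p20} A35={p2,p13,p27} A36={p2,p4,p6} A45={p24,p28,p32} A46={p6,p14,p26} A56={p2,p19,p30}
  A123={p25} A126={p29} A134={p5} A145={p32} A156={p19} A235={p27} A245={p28} A246={p26} A346={p6} A356={p2}
C dims 6,15,10; δ0: rk 6, SNF 1^5·2; δ1: rk 9, SNF 1^9
Ȟ^0 = (6 − 6) − 0 = 0, so Ȟ^0 ≅ 0
Ȟ^1 = (15 − 9) − 6 = 0 plus torsion [2], so Ȟ^1 ≅ Z/2
Ȟ^2 = (10 − 0) − 9 = 1, so Ȟ^2 ≅ Z

Ȟ^0 = 0, Ȟ^1 = Z/2 and Ȟ^2 = Z


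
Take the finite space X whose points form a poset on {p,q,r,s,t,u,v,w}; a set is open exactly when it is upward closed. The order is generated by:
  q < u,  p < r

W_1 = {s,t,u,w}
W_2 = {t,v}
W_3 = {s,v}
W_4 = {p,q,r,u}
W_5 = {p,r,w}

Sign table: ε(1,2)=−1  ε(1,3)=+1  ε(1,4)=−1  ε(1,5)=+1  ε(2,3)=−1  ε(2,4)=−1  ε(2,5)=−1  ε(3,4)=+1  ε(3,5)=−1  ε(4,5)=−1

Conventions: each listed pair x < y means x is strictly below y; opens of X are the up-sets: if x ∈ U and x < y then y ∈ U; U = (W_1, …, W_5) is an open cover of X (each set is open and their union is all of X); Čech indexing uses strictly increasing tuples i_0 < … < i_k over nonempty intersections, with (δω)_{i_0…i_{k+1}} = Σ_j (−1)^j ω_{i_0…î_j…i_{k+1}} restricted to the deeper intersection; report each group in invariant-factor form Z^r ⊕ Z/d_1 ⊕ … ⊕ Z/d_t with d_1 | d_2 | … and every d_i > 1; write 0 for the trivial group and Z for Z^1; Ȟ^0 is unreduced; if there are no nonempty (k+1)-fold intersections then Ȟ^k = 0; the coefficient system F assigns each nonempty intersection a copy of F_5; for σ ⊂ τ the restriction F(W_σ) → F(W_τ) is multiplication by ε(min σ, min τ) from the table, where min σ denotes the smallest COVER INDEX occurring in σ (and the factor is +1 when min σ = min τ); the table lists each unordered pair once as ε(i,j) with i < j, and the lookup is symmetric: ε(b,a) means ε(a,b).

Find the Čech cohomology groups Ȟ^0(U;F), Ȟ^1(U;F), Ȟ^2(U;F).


nerve simplices:
  W12={t} W13={s} W14={u} W15={w} W23={v} W45={p,r}
C dims 5,6; δ0: rk_F5 4
degree 0: 5−4−0 = 1 → Ȟ^0 ≅ Z/5
degree 1: 6−0−4 = 2 → Ȟ^1 ≅ Z/5 ⊕ Z/5
degree 2: 0−0−0 = 0 → Ȟ^2 ≅ 0

Ȟ^0(U;F) ≅ Z/5; Ȟ^1(U;F) ≅ Z/5 ⊕ Z/5; Ȟ^2(U;F) ≅ 0


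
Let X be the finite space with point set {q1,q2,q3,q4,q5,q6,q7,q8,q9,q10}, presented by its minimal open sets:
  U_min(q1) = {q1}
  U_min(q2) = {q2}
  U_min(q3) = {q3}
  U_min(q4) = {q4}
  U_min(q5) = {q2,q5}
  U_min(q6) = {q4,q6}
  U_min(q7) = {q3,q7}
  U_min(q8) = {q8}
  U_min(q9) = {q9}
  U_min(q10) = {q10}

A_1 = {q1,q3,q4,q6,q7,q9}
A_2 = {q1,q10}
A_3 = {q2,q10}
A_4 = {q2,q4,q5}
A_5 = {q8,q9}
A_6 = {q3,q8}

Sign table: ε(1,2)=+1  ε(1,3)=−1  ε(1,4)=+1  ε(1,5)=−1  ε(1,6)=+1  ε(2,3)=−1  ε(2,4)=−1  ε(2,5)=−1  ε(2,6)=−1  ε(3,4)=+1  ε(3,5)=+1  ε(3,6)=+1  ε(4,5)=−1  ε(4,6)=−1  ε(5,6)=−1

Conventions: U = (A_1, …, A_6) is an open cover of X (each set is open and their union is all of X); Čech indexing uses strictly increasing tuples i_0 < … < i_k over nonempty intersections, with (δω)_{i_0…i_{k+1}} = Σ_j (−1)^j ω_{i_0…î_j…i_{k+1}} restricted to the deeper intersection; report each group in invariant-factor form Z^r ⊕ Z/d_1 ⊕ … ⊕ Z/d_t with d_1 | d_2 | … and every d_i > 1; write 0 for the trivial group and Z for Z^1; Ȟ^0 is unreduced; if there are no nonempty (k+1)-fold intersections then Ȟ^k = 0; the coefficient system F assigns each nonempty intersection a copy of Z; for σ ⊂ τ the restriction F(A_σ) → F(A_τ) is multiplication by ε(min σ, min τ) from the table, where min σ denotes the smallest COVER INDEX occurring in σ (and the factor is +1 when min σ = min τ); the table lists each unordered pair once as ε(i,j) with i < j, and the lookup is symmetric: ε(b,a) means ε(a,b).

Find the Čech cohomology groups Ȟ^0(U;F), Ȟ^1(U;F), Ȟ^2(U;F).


nonempty intersections:
  A12={q1} A14={q4} A15={q9} A16={q3} A23={q10} A34={q2} A56={q8}
C dims 6,7; δ0: rk 6, SNF 1^5·2
Ȟ^0: (6−6)−0=0 ⇒ 0
Ȟ^1: (7−0)−6=1 plus torsion [2] ⇒ Z ⊕ Z/2
Ȟ^2: (0−0)−0=0 ⇒ 0

Ȟ^0 = 0,  Ȟ^1 = Z ⊕ Z/2,  Ȟ^2 = 0


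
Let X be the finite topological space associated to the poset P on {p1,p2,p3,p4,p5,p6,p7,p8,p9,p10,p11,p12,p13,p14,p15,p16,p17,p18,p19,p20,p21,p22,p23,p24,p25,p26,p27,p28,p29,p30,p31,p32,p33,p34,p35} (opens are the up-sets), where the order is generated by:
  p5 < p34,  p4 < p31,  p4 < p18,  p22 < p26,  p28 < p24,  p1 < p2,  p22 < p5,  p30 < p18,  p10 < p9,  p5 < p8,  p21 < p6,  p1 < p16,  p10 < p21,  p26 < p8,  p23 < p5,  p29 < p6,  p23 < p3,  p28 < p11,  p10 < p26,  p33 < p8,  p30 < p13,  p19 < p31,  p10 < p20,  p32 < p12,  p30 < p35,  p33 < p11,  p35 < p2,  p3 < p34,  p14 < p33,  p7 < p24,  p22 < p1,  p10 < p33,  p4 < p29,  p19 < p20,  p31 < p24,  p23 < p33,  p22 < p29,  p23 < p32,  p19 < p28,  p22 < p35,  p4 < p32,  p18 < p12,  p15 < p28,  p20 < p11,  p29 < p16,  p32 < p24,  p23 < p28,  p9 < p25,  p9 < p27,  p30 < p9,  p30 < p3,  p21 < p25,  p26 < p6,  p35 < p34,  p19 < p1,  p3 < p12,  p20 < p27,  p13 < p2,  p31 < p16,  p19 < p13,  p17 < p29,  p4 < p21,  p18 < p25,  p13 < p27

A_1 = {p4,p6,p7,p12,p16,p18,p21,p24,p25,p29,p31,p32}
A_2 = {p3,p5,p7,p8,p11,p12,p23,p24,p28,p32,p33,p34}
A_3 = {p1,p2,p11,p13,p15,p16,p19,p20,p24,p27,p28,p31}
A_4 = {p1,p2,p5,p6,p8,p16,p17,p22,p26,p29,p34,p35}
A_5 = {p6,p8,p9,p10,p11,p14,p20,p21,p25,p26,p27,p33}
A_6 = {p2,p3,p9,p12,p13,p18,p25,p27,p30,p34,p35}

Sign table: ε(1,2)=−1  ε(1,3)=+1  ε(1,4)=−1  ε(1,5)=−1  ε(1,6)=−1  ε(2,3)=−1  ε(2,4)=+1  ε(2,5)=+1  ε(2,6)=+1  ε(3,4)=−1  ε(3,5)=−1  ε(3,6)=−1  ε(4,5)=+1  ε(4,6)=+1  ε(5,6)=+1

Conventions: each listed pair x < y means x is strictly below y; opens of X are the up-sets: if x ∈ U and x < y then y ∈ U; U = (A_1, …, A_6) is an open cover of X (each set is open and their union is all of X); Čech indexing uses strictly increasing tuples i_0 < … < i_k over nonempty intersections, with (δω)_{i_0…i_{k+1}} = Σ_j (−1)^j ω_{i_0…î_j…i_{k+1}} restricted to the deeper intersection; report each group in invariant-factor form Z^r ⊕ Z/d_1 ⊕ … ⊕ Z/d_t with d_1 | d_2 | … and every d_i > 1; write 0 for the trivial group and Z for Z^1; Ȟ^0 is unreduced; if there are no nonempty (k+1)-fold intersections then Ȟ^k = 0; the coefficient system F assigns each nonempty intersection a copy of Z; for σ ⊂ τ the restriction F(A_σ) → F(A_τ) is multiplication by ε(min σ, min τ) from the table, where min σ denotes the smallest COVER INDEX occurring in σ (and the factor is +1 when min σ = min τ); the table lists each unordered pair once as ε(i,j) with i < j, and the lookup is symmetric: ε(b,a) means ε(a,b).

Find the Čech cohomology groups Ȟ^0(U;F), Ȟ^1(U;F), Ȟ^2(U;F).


intersection data:
  A12={p7,p12,p24,p32} A13={p16,p24,p31} A14={p6,p16,p29} A15={p6,p21,p25} A16={p12,p18,p25} A23={p11,p24,p28} A24={p5,p8,p34} A25={p8,p11,p33} A26={p3,p12,p34} A34={p1,p2,p16} A35={p11,p20,p27} A36={p2,p13,p27} A45={p6,p8,p26} A46={p2,p34,p35} A56={p9,p25,p27}
  A123={p24} A126={p12} A134={p16} A145={p6} A156={p25} A235={p11} A245={p8} A246={p34} A346={p2} A356={p27}
C dims 6,15,10; δ0: rk 5, SNF 1^5; δ1: rk 10, SNF 1^9·2
Ȟ^0 = (6 − 5) − 0 = 1, so Ȟ^0 ≅ Z
Ȟ^1 = (15 − 10) − 5 = 0, so Ȟ^1 ≅ 0
Ȟ^2 = (10 − 0) − 10 = 0 plus torsion [2], so Ȟ^2 ≅ Z/2

Ȟ^0 ≅ Z; Ȟ^1 ≅ 0; Ȟ^2 ≅ Z/2
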